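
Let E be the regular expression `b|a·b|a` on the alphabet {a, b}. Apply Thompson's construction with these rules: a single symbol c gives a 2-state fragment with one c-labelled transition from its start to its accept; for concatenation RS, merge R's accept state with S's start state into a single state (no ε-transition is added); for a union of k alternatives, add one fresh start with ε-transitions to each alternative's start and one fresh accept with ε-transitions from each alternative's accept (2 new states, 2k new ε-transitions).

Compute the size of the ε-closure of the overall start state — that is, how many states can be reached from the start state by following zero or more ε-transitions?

4

Compute the ε-closure size of each fragment's start state recursively; a symbol fragment's start has no outgoing ε-edge, so its closure is just itself (size 1).
  a·b → same as the first factor's closure: |closure| = 1
  b|a·b|a → |closure| = 1 + 1 + 1 + 1 = 4 (the new accept is not ε-reachable since no branch accepts ε)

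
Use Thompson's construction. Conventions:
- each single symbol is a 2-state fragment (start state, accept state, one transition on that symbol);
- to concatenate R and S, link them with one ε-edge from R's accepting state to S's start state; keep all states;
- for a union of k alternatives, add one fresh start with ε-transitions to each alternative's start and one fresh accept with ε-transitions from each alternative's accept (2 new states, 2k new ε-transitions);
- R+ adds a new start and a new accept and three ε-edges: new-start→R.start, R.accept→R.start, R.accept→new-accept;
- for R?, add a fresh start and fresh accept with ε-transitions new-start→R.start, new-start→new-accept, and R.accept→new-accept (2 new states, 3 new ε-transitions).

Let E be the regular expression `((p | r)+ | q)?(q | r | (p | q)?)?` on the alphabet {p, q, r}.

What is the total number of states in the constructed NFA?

Per subexpression:
Each of the 7 symbol leaves contributes a 2-state fragment.
  p | r : 6 states
  (p | r)+ : 8 states
  (p | r)+ | q : 12 states
  ((p | r)+ | q)? : 14 states
  p | q : 6 states
  (p | q)? : 8 states
  q | r | (p | q)? : 14 states
  (q | r | (p | q)?)? : 16 states
  ((p | r)+ | q)?(q | r | (p | q)?)? : 30 states

30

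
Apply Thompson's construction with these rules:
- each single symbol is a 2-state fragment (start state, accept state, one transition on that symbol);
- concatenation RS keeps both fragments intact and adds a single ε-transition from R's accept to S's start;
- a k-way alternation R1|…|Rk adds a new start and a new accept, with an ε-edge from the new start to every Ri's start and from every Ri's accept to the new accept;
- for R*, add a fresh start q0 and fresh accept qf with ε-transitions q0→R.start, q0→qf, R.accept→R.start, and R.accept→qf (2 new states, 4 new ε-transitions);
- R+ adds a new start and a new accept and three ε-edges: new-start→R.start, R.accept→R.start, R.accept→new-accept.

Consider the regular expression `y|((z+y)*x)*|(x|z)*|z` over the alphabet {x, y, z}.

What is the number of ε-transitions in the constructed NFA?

29

Bottom-up over the parse tree:
Each of the 7 symbol leaves contributes 0 ε-transitions.
  z+ = 3 ε-transitions
  z+y = 4 ε-transitions
  (z+y)* = 8 ε-transitions
  (z+y)*x = 9 ε-transitions
  ((z+y)*x)* = 13 ε-transitions
  x|z = 4 ε-transitions
  (x|z)* = 8 ε-transitions
  y|((z+y)*x)*|(x|z)*|z = 29 ε-transitions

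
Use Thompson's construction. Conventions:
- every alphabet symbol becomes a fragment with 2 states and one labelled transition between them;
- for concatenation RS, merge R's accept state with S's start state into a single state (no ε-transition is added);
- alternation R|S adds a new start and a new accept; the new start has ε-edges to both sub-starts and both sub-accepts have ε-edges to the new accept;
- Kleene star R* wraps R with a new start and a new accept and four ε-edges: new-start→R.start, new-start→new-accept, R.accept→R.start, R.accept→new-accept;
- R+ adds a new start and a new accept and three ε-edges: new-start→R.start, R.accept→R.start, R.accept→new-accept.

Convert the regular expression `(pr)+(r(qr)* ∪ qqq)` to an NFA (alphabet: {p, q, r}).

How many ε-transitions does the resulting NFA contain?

By structural recursion:
Each of the 8 symbol leaves contributes 0 ε-transitions.
  pr = 0 ε-transitions
  (pr)+ = 3 ε-transitions
  qr = 0 ε-transitions
  (qr)* = 4 ε-transitions
  r(qr)* = 4 ε-transitions
  qqq = 0 ε-transitions
  r(qr)* ∪ qqq = 8 ε-transitions
  (pr)+(r(qr)* ∪ qqq) = 11 ε-transitions

11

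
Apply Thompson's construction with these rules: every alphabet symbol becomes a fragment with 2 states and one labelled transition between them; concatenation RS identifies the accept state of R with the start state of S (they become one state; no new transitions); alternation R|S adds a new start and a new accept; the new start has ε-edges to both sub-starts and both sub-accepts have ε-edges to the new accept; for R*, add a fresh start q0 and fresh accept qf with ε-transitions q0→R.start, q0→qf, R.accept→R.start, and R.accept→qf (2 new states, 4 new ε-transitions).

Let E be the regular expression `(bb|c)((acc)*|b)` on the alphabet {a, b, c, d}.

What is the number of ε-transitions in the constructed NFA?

Bottom-up over the parse tree:
Each of the 7 symbol leaves contributes 0 ε-transitions.
  bb → 0 ε-transitions
  bb|c → 4 ε-transitions
  acc → 0 ε-transitions
  (acc)* → 4 ε-transitions
  (acc)*|b → 8 ε-transitions
  (bb|c)((acc)*|b) → 12 ε-transitions

12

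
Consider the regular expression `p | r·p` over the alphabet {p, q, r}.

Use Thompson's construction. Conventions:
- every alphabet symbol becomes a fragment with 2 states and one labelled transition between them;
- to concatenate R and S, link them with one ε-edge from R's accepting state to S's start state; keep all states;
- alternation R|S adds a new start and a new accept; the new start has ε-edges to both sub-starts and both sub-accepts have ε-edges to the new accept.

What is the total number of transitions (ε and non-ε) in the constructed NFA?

8

Bottom-up over the parse tree:
Each of the 3 symbol leaves contributes 1 transition (1 symbol, 0 ε).
  r·p — 3 transitions (2 symbol, 1 ε)
  p | r·p — 8 transitions (3 symbol, 5 ε)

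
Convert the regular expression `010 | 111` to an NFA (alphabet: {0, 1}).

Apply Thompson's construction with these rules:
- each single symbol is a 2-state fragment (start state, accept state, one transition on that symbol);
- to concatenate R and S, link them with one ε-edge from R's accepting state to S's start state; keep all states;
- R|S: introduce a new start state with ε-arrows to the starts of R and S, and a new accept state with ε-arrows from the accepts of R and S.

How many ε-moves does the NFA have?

8

Building bottom-up:
Each of the 6 symbol leaves contributes 0 ε-transitions.
  010 — 2 ε-transitions
  111 — 2 ε-transitions
  010 | 111 — 8 ε-transitions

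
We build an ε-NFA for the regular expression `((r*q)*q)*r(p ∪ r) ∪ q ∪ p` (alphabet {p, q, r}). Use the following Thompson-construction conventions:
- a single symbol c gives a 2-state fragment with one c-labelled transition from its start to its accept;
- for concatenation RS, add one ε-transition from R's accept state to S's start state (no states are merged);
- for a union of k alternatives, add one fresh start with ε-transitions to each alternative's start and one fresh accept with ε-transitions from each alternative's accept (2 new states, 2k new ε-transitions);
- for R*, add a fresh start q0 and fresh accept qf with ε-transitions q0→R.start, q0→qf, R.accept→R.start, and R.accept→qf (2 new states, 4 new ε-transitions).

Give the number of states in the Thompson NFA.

By structural recursion:
Each of the 8 symbol leaves contributes a 2-state fragment.
  r* = 4 states
  r*q = 6 states
  (r*q)* = 8 states
  (r*q)*q = 10 states
  ((r*q)*q)* = 12 states
  p ∪ r = 6 states
  ((r*q)*q)*r(p ∪ r) = 20 states
  ((r*q)*q)*r(p ∪ r) ∪ q ∪ p = 26 states

26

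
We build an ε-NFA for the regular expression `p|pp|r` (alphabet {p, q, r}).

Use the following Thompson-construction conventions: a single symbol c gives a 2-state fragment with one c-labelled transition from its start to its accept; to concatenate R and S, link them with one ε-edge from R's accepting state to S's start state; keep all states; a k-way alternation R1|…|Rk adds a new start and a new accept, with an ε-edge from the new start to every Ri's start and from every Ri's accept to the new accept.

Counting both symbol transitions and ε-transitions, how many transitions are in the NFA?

11

Per subexpression:
Each of the 4 symbol leaves contributes 1 transition (1 symbol, 0 ε).
  pp = 3 transitions (2 symbol, 1 ε)
  p|pp|r = 11 transitions (4 symbol, 7 ε)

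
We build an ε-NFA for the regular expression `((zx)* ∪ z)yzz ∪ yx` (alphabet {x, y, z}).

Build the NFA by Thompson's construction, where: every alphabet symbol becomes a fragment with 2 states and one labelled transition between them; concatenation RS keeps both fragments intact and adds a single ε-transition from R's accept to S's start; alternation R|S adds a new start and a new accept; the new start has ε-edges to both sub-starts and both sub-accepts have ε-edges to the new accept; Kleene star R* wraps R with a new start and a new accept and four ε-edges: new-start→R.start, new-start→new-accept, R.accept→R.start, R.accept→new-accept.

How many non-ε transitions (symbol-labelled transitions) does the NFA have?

By structural recursion:
Each of the 8 symbol leaves contributes exactly 1 symbol transition.
  zx → 2 symbol transitions
  (zx)* → 2 symbol transitions
  (zx)* ∪ z → 3 symbol transitions
  ((zx)* ∪ z)yzz → 6 symbol transitions
  yx → 2 symbol transitions
  ((zx)* ∪ z)yzz ∪ yx → 8 symbol transitions

8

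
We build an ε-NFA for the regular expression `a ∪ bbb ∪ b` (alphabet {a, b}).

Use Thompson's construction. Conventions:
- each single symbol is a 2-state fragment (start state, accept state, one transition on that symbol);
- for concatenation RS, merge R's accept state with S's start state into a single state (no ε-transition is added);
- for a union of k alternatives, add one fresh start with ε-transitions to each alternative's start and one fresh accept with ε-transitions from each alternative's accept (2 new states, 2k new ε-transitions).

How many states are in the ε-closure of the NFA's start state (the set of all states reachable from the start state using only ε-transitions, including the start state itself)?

Let C(F) = |ε-closure(F.start)| within fragment F, and note whether F accepts ε. Symbol fragments have C = 1 and do not accept ε. Then:
  bbb → |closure| equals the left operand's closure size = 1 (its accept is not ε-reachable, so the closure stops there)
  a ∪ bbb ∪ b → |closure| = 1 + 1 + 1 + 1 = 4 (the new accept is not ε-reachable since no branch accepts ε)

4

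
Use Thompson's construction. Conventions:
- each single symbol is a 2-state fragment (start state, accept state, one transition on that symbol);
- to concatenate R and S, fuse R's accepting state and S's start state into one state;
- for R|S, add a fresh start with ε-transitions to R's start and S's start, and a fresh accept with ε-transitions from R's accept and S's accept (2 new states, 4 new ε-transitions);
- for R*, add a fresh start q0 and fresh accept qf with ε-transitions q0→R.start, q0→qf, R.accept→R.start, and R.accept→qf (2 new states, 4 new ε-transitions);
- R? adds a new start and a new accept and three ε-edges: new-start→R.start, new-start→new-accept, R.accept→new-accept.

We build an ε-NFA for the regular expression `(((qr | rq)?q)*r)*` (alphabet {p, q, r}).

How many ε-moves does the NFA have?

Building bottom-up:
Each of the 6 symbol leaves contributes 0 ε-transitions.
  qr — 0 ε-transitions
  rq — 0 ε-transitions
  qr | rq — 4 ε-transitions
  (qr | rq)? — 7 ε-transitions
  (qr | rq)?q — 7 ε-transitions
  ((qr | rq)?q)* — 11 ε-transitions
  ((qr | rq)?q)*r — 11 ε-transitions
  (((qr | rq)?q)*r)* — 15 ε-transitions

15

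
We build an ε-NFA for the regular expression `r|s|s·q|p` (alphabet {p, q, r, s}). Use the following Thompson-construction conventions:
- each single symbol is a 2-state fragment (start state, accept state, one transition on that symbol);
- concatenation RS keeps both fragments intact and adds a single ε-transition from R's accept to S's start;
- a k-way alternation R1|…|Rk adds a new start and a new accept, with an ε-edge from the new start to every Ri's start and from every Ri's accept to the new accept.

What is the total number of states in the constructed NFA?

12

Building bottom-up:
Each of the 5 symbol leaves contributes a 2-state fragment.
  s·q → 4 states
  r|s|s·q|p → 12 states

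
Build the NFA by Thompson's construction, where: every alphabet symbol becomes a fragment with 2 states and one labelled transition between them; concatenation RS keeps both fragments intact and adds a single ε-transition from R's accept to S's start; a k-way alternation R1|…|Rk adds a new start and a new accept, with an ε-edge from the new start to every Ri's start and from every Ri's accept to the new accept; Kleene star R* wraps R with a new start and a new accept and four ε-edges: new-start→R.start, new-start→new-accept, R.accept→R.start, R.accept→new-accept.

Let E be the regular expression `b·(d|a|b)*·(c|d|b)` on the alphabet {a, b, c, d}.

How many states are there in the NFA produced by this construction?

Bottom-up over the parse tree:
Each of the 7 symbol leaves contributes a 2-state fragment.
  d|a|b = 8 states
  (d|a|b)* = 10 states
  c|d|b = 8 states
  b·(d|a|b)*·(c|d|b) = 20 states

20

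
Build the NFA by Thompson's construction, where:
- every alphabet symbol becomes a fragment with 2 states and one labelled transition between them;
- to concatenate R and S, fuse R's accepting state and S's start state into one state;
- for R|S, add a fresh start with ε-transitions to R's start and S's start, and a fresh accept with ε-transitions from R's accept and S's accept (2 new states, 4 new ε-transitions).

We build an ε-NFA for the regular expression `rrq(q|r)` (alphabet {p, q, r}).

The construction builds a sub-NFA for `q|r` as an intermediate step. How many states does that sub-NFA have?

6

Fragment for `q|r`:
Each of the 2 symbol leaves contributes a 2-state fragment.
  q|r : 6 states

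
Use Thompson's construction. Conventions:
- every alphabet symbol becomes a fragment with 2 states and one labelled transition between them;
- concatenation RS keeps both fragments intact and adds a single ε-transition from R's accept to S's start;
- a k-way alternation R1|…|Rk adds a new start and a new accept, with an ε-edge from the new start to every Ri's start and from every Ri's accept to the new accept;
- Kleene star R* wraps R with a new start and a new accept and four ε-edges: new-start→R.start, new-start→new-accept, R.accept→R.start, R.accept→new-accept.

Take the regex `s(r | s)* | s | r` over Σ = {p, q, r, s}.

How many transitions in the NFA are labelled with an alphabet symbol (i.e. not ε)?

By structural recursion:
Each of the 5 symbol leaves contributes exactly 1 symbol transition.
  r | s = 2 symbol transitions
  (r | s)* = 2 symbol transitions
  s(r | s)* = 3 symbol transitions
  s(r | s)* | s | r = 5 symbol transitions

5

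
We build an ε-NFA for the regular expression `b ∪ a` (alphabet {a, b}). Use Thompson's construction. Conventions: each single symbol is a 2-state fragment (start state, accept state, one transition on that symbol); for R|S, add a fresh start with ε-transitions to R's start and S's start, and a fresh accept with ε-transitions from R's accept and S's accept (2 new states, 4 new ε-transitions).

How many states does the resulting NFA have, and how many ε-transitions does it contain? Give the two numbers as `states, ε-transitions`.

6, 4

Per subexpression:
Each of the 2 symbol leaves contributes 2 states and 0 ε-transitions.
  b ∪ a — 6 states, 4 ε-transitions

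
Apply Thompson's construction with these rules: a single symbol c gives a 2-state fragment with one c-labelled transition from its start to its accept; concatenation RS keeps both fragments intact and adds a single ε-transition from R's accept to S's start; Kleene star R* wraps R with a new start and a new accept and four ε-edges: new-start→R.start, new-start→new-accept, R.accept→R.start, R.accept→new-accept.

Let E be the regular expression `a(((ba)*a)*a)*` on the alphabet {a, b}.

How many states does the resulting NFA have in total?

16

Building bottom-up:
Each of the 5 symbol leaves contributes a 2-state fragment.
  ba = 4 states
  (ba)* = 6 states
  (ba)*a = 8 states
  ((ba)*a)* = 10 states
  ((ba)*a)*a = 12 states
  (((ba)*a)*a)* = 14 states
  a(((ba)*a)*a)* = 16 states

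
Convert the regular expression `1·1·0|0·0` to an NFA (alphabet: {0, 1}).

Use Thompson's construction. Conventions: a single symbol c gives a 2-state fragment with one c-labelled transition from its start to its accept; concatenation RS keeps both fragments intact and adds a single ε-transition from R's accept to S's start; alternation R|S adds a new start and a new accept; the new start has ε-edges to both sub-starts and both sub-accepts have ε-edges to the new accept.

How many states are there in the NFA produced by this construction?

Building bottom-up:
Each of the 5 symbol leaves contributes a 2-state fragment.
  1·1·0 → 6 states
  0·0 → 4 states
  1·1·0|0·0 → 12 states

12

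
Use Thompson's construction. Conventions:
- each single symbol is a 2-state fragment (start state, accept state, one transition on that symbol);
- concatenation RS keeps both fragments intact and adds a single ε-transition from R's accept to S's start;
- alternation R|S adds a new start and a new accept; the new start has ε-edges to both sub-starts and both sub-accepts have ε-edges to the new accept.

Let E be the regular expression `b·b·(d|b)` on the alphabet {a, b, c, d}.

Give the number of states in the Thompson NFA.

10

By structural recursion:
Each of the 4 symbol leaves contributes a 2-state fragment.
  d|b : 6 states
  b·b·(d|b) : 10 states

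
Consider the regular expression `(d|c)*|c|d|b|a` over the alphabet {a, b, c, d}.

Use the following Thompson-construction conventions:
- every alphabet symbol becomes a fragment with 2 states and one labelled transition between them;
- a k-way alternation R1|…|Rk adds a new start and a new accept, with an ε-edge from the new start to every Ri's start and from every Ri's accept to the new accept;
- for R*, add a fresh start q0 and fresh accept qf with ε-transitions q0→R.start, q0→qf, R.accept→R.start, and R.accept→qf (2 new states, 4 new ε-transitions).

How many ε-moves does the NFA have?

18

Bottom-up over the parse tree:
Each of the 6 symbol leaves contributes 0 ε-transitions.
  d|c — 4 ε-transitions
  (d|c)* — 8 ε-transitions
  (d|c)*|c|d|b|a — 18 ε-transitions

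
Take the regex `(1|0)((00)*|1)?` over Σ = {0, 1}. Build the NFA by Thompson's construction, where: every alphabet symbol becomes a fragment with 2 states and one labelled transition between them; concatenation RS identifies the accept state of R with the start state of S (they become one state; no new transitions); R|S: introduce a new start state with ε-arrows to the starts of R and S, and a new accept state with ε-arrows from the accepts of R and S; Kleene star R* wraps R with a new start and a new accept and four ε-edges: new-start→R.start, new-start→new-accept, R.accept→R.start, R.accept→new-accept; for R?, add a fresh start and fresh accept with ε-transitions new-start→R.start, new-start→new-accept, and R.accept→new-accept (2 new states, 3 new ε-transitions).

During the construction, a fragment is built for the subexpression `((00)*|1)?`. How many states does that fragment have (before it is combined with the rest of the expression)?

11

Fragment for `((00)*|1)?`:
Each of the 3 symbol leaves contributes a 2-state fragment.
  00 → 3 states
  (00)* → 5 states
  (00)*|1 → 9 states
  ((00)*|1)? → 11 states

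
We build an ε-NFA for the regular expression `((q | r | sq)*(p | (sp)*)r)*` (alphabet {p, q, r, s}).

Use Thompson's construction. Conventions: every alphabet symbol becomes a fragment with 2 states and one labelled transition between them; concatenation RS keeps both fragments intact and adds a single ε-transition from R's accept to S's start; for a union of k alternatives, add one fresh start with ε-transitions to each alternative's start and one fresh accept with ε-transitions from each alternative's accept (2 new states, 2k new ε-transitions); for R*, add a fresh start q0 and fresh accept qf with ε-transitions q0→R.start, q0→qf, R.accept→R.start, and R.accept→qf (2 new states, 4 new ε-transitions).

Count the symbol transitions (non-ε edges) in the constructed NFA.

Per subexpression:
Each of the 8 symbol leaves contributes exactly 1 symbol transition.
  sq → 2 symbol transitions
  q | r | sq → 4 symbol transitions
  (q | r | sq)* → 4 symbol transitions
  sp → 2 symbol transitions
  (sp)* → 2 symbol transitions
  p | (sp)* → 3 symbol transitions
  (q | r | sq)*(p | (sp)*)r → 8 symbol transitions
  ((q | r | sq)*(p | (sp)*)r)* → 8 symbol transitions

8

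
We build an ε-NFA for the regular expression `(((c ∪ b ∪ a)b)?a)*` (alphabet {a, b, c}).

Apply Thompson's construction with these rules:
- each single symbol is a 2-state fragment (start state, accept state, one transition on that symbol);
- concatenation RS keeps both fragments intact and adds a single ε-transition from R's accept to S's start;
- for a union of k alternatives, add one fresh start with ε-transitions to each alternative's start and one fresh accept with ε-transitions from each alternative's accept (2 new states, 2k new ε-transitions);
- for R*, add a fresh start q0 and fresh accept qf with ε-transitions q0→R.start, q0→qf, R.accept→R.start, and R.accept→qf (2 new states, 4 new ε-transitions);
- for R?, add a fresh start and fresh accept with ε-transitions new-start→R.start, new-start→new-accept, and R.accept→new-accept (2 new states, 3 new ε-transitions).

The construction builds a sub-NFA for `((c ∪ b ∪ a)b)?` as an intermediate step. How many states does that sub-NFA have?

Fragment for `((c ∪ b ∪ a)b)?`:
Each of the 4 symbol leaves contributes a 2-state fragment.
  c ∪ b ∪ a — 8 states
  (c ∪ b ∪ a)b — 10 states
  ((c ∪ b ∪ a)b)? — 12 states

12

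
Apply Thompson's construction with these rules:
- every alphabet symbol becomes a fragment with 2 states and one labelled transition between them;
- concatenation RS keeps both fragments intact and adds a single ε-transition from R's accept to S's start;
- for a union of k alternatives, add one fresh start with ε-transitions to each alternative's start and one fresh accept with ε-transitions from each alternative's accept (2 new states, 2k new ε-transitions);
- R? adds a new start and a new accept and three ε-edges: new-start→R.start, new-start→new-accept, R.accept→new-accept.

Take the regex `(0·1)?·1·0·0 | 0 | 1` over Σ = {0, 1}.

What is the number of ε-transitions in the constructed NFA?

Per subexpression:
Each of the 7 symbol leaves contributes 0 ε-transitions.
  0·1 — 1 ε-transition
  (0·1)? — 4 ε-transitions
  (0·1)?·1·0·0 — 7 ε-transitions
  (0·1)?·1·0·0 | 0 | 1 — 13 ε-transitions

13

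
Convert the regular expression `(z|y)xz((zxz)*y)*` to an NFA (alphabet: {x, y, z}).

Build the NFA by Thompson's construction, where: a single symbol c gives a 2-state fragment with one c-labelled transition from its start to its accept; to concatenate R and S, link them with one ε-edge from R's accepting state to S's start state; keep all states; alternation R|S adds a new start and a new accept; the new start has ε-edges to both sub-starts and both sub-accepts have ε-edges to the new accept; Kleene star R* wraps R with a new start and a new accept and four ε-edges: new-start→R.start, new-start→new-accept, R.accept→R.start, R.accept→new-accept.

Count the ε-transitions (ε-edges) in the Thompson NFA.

18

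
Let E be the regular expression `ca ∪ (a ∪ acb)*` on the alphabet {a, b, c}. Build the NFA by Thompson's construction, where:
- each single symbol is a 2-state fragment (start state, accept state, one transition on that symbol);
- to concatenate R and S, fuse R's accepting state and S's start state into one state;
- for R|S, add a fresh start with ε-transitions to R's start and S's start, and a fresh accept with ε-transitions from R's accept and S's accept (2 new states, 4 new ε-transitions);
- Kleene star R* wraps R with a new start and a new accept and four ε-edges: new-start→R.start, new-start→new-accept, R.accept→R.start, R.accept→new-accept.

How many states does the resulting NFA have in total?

By structural recursion:
Each of the 6 symbol leaves contributes a 2-state fragment.
  ca : 3 states
  acb : 4 states
  a ∪ acb : 8 states
  (a ∪ acb)* : 10 states
  ca ∪ (a ∪ acb)* : 15 states

15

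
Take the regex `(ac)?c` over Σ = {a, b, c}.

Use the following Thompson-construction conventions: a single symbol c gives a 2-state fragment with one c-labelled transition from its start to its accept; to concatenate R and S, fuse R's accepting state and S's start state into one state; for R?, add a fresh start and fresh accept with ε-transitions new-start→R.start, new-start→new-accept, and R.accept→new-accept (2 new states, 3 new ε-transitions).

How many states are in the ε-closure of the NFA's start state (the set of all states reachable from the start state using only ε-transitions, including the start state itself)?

3

Let C(F) = |ε-closure(F.start)| within fragment F, and note whether F accepts ε. Symbol fragments have C = 1 and do not accept ε. Then:
  ac — |ε-closure| equals the left operand's closure size = 1 (its accept is not ε-reachable, so the closure stops there)
  (ac)? — new start has ε-edges to the inner start and to the new accept, so |ε-closure| = 2 + 1 = 3
  (ac)?c — |ε-closure| = 3 + (1−1) = 3 (closure spills across the concat boundary because the left factor accepts ε)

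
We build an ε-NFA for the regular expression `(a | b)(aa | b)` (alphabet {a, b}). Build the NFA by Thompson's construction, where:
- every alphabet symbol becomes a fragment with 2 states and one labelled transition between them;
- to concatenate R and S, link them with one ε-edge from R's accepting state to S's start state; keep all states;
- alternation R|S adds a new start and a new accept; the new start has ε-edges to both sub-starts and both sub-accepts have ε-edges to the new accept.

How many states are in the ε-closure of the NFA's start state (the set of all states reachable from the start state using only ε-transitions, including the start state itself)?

3

Let C(F) = |ε-closure(F.start)| within fragment F, and note whether F accepts ε. Symbol fragments have C = 1 and do not accept ε. Then:
  a | b → |closure| = 1 + 1 + 1 = 3 (the new accept is not ε-reachable since no branch accepts ε)
  aa → |closure| equals the left operand's closure size = 1 (its accept is not ε-reachable, so the closure stops there)
  aa | b → |closure| = 1 + 1 + 1 = 3 (the new accept is not ε-reachable since no branch accepts ε)
  (a | b)(aa | b) → same as the first factor's closure: |closure| = 3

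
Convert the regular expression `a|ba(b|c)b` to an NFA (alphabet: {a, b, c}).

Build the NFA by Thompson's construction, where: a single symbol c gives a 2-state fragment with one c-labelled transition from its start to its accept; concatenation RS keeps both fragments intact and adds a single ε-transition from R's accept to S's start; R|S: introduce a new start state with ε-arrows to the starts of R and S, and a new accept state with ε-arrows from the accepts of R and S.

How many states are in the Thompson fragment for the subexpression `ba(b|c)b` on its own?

12

Fragment for `ba(b|c)b`:
Each of the 5 symbol leaves contributes a 2-state fragment.
  b|c — 6 states
  ba(b|c)b — 12 states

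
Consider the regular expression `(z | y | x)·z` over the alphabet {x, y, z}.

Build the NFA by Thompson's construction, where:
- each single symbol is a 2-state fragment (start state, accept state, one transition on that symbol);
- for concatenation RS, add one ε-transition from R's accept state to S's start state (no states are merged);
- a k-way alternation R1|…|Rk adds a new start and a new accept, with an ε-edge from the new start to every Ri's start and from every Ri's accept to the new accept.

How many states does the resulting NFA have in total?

10

Per subexpression:
Each of the 4 symbol leaves contributes a 2-state fragment.
  z | y | x — 8 states
  (z | y | x)·z — 10 states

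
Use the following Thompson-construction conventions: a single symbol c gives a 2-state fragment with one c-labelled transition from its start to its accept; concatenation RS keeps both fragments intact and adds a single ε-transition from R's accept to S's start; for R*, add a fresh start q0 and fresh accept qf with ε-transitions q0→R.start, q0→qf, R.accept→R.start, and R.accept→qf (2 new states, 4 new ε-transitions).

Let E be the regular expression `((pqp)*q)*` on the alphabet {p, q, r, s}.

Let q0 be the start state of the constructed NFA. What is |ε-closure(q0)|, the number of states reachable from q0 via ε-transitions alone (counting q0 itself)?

6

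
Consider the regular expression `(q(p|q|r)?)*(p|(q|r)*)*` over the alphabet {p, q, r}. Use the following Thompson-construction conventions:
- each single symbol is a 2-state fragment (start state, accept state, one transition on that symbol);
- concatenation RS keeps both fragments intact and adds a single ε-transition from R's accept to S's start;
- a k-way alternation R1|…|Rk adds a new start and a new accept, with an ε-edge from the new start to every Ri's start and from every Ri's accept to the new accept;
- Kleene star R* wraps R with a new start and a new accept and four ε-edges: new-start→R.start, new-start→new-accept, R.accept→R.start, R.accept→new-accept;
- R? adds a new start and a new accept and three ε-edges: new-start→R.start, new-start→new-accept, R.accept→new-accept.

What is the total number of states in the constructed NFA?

28

Recursing over subexpressions:
Each of the 7 symbol leaves contributes a 2-state fragment.
  p|q|r → 8 states
  (p|q|r)? → 10 states
  q(p|q|r)? → 12 states
  (q(p|q|r)?)* → 14 states
  q|r → 6 states
  (q|r)* → 8 states
  p|(q|r)* → 12 states
  (p|(q|r)*)* → 14 states
  (q(p|q|r)?)*(p|(q|r)*)* → 28 states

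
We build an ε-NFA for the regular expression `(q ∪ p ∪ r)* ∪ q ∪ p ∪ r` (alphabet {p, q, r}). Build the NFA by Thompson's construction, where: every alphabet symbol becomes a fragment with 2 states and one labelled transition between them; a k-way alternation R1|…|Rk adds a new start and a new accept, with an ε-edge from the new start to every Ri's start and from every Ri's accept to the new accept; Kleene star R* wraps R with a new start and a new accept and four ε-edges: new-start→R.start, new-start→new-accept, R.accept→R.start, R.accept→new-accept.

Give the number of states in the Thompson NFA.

Recursing over subexpressions:
Each of the 6 symbol leaves contributes a 2-state fragment.
  q ∪ p ∪ r — 8 states
  (q ∪ p ∪ r)* — 10 states
  (q ∪ p ∪ r)* ∪ q ∪ p ∪ r — 18 states

18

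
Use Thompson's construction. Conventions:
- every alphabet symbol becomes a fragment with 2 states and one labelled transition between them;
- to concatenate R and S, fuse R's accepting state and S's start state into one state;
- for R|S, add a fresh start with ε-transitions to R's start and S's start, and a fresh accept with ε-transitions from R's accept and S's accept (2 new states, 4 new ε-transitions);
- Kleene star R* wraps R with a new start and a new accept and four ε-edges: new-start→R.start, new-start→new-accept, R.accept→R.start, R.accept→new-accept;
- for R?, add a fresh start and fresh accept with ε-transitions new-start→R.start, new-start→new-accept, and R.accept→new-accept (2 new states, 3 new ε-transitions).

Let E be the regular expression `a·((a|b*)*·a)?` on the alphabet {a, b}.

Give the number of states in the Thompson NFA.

Bottom-up over the parse tree:
Each of the 4 symbol leaves contributes a 2-state fragment.
  b* — 4 states
  a|b* — 8 states
  (a|b*)* — 10 states
  (a|b*)*·a — 11 states
  ((a|b*)*·a)? — 13 states
  a·((a|b*)*·a)? — 14 states

14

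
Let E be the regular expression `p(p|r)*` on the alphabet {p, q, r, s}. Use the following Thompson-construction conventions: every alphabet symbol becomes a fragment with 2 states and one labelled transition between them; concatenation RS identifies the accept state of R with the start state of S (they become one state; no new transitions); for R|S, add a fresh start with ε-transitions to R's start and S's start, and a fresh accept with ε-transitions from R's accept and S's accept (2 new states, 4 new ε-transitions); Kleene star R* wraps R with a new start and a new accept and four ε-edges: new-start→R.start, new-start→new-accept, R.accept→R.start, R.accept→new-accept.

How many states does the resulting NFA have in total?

Bottom-up over the parse tree:
Each of the 3 symbol leaves contributes a 2-state fragment.
  p|r : 6 states
  (p|r)* : 8 states
  p(p|r)* : 9 states

9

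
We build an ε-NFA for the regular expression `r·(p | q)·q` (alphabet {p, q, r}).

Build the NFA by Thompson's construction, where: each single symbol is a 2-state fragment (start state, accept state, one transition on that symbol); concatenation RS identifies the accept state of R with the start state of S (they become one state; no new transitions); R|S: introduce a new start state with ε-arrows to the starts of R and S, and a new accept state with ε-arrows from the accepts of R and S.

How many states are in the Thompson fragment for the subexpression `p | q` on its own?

Fragment for `p | q`:
Each of the 2 symbol leaves contributes a 2-state fragment.
  p | q = 6 states

6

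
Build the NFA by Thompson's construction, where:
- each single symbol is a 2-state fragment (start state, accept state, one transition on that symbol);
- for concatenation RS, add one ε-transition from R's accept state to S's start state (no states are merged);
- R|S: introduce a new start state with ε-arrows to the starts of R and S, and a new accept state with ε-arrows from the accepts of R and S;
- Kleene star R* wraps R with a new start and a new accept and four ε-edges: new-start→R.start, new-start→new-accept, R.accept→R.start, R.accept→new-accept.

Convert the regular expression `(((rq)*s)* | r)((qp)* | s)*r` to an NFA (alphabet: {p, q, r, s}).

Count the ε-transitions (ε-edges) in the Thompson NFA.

By structural recursion:
Each of the 8 symbol leaves contributes 0 ε-transitions.
  rq : 1 ε-transition
  (rq)* : 5 ε-transitions
  (rq)*s : 6 ε-transitions
  ((rq)*s)* : 10 ε-transitions
  ((rq)*s)* | r : 14 ε-transitions
  qp : 1 ε-transition
  (qp)* : 5 ε-transitions
  (qp)* | s : 9 ε-transitions
  ((qp)* | s)* : 13 ε-transitions
  (((rq)*s)* | r)((qp)* | s)*r : 29 ε-transitions

29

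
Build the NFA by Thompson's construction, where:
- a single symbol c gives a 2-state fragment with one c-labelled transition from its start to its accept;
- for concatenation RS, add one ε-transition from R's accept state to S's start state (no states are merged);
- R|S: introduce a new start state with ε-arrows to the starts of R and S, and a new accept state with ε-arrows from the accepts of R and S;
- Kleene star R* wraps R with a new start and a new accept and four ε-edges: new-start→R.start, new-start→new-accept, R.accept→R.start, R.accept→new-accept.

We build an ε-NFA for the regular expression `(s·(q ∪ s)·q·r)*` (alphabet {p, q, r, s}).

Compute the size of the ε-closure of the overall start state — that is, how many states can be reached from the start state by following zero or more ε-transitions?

Let C(F) = |ε-closure(F.start)| within fragment F, and note whether F accepts ε. Symbol fragments have C = 1 and do not accept ε. Then:
  q ∪ s : new start ε-reaches every alternative's start; none of them accept ε, so the new accept is not reached: C = 1 + 1 + 1 = 3
  s·(q ∪ s)·q·r : C equals the left operand's closure size = 1 (its accept is not ε-reachable, so the closure stops there)
  (s·(q ∪ s)·q·r)* : new start has ε-edges to the inner start and to the new accept, so C = 2 + 1 = 3

3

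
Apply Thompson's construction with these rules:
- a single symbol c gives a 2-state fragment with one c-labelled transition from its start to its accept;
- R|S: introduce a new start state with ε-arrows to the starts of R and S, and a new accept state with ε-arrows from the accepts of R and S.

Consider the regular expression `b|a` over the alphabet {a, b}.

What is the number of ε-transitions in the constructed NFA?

4

By structural recursion:
Each of the 2 symbol leaves contributes 0 ε-transitions.
  b|a → 4 ε-transitions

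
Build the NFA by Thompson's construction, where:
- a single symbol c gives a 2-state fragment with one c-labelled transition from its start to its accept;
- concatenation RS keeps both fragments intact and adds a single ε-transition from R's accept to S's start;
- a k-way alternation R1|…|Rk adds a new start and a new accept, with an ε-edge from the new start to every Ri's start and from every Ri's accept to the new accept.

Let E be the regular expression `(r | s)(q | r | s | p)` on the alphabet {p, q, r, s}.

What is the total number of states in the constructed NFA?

Recursing over subexpressions:
Each of the 6 symbol leaves contributes a 2-state fragment.
  r | s : 6 states
  q | r | s | p : 10 states
  (r | s)(q | r | s | p) : 16 states

16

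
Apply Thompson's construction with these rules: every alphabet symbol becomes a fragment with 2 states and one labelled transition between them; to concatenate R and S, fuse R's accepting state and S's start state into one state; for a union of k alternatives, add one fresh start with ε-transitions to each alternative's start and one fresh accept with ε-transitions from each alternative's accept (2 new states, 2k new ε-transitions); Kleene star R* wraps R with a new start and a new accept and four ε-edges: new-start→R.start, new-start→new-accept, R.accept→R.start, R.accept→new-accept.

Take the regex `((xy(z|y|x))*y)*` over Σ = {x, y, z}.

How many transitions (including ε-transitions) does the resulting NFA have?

20

Building bottom-up:
Each of the 6 symbol leaves contributes 1 transition (1 symbol, 0 ε).
  z|y|x = 9 transitions (3 symbol, 6 ε)
  xy(z|y|x) = 11 transitions (5 symbol, 6 ε)
  (xy(z|y|x))* = 15 transitions (5 symbol, 10 ε)
  (xy(z|y|x))*y = 16 transitions (6 symbol, 10 ε)
  ((xy(z|y|x))*y)* = 20 transitions (6 symbol, 14 ε)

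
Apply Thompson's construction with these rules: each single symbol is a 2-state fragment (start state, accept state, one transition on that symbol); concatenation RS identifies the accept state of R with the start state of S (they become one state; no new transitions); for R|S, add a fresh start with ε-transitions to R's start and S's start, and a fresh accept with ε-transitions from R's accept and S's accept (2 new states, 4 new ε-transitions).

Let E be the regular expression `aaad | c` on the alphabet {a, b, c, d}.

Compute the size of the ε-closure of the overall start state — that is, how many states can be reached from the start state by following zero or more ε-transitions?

Compute the ε-closure size of each fragment's start state recursively; a symbol fragment's start has no outgoing ε-edge, so its closure is just itself (size 1).
  aaad → |ε-closure| equals the left operand's closure size = 1 (its accept is not ε-reachable, so the closure stops there)
  aaad | c → |ε-closure| = 1 + 1 + 1 = 3 (the new accept is not ε-reachable since no branch accepts ε)

3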